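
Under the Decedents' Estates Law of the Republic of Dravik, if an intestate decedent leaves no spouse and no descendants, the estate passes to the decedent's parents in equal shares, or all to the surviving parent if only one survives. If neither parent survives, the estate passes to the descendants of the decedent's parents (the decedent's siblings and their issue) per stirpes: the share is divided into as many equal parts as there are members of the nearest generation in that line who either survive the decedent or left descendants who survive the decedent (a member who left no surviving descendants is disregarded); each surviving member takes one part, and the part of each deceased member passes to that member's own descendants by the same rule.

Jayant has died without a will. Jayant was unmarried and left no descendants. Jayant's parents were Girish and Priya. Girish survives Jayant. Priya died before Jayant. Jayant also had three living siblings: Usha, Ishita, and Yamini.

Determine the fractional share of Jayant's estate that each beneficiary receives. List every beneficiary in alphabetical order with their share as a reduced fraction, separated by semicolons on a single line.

Only one parent, Girish, survives, so Girish takes the entire estate. The siblings take nothing because a surviving parent has priority.

Girish 1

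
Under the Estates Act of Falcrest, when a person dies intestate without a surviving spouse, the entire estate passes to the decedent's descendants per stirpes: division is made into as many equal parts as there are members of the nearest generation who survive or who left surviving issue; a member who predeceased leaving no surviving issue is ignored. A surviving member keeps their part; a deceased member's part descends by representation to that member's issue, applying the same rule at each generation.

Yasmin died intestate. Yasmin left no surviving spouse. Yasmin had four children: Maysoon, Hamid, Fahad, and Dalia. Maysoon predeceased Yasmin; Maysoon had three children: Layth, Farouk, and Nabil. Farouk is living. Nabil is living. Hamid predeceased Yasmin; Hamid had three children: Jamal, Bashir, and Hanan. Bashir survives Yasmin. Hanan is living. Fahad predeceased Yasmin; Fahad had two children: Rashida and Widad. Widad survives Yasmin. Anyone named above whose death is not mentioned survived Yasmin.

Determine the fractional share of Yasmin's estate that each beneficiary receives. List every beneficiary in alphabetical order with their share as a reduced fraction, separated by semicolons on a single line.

There is no surviving spouse, so the entire estate passes to Yasmin's descendants per stirpes.
The estate is divided into 4 equal shares of 1/4 among Maysoon, Hamid, Fahad, Dalia.
Maysoon predeceased; the 1/4 allotted to Maysoon's branch passes to Maysoon's issue by representation.
The 1/4 is divided into 3 equal shares of 1/12 among Layth, Farouk, Nabil.
Layth is living and takes 1/12.
Farouk is living and takes 1/12.
Nabil is living and takes 1/12.
Hamid predeceased; the 1/4 allotted to Hamid's branch passes to Hamid's issue by representation.
The 1/4 is divided into 3 equal shares of 1/12 among Jamal, Bashir, Hanan.
Jamal is living and takes 1/12.
Bashir is living and takes 1/12.
Hanan is living and takes 1/12.
Fahad predeceased; the 1/4 allotted to Fahad's branch passes to Fahad's issue by representation.
The 1/4 is divided into 2 equal shares of 1/8 among Rashida, Widad.
Rashida is living and takes 1/8.
Widad is living and takes 1/8.
Dalia is living and takes 1/4.

Bashir 1/12; Dalia 1/4; Farouk 1/12; Hanan 1/12; Jamal 1/12; Layth 1/12; Nabil 1/12; Rashida 1/8; Widad 1/8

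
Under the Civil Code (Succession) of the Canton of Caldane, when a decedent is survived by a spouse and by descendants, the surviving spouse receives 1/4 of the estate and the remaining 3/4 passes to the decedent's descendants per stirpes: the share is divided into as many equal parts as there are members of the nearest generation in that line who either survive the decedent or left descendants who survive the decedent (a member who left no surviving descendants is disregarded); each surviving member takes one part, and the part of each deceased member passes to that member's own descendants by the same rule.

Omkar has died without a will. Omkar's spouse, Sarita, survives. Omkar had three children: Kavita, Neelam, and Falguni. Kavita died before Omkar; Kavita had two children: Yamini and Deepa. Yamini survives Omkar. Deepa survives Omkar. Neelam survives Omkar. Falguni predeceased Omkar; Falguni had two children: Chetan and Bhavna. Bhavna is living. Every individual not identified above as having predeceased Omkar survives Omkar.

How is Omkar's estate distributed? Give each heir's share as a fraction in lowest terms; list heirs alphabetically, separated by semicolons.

Bhavna 1/8; Chetan 1/8; Deepa 1/8; Neelam 1/4; Sarita 1/4; Yamini 1/8

Sarita, as surviving spouse, takes 1/4.
The remaining 3/4 passes to Omkar's descendants per stirpes.
The 3/4 is divided into 3 equal shares of 1/4 among Kavita, Neelam, Falguni.
Kavita predeceased; the 1/4 allotted to Kavita's branch passes to Kavita's issue by representation.
The 1/4 is divided into 2 equal shares of 1/8 among Yamini, Deepa.
Yamini is living and takes 1/8.
Deepa is living and takes 1/8.
Neelam is living and takes 1/4.
Falguni predeceased; the 1/4 allotted to Falguni's branch passes to Falguni's issue by representation.
The 1/4 is divided into 2 equal shares of 1/8 among Chetan, Bhavna.
Chetan is living and takes 1/8.
Bhavna is living and takes 1/8.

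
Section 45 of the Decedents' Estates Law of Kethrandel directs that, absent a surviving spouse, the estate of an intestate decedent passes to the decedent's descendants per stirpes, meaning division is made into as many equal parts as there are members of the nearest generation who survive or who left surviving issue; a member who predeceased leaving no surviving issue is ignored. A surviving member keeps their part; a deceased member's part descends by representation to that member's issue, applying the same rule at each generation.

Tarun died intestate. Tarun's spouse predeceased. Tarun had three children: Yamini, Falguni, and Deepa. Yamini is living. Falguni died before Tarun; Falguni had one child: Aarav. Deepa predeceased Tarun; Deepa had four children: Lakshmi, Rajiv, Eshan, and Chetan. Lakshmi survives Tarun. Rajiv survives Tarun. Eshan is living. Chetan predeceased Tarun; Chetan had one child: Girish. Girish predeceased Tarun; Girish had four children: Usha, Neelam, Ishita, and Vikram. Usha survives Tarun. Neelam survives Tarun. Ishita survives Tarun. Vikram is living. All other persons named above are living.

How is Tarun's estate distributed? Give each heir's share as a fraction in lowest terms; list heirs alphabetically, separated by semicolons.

Aarav 1/3; Eshan 1/12; Ishita 1/48; Lakshmi 1/12; Neelam 1/48; Rajiv 1/12; Usha 1/48; Vikram 1/48; Yamini 1/3

There is no surviving spouse, so the entire estate passes to Tarun's descendants per stirpes.
The estate is divided into 3 equal shares of 1/3 among Yamini, Falguni, Deepa.
Yamini is living and takes 1/3.
Falguni predeceased; the 1/3 allotted to Falguni's branch passes to Falguni's issue by representation.
Aarav is the sole taker at this level and receives the full 1/3.
Deepa predeceased; the 1/3 allotted to Deepa's branch passes to Deepa's issue by representation.
The 1/3 is divided into 4 equal shares of 1/12 among Lakshmi, Rajiv, Eshan, Chetan.
Lakshmi is living and takes 1/12.
Rajiv is living and takes 1/12.
Eshan is living and takes 1/12.
Chetan predeceased; the 1/12 allotted to Chetan's branch passes to Chetan's issue by representation.
Girish's line is the sole branch at this level, so the full 1/12 passes to Girish's issue by representation.
The 1/12 is divided into 4 equal shares of 1/48 among Usha, Neelam, Ishita, Vikram.
Usha is living and takes 1/48.
Neelam is living and takes 1/48.
Ishita is living and takes 1/48.
Vikram is living and takes 1/48.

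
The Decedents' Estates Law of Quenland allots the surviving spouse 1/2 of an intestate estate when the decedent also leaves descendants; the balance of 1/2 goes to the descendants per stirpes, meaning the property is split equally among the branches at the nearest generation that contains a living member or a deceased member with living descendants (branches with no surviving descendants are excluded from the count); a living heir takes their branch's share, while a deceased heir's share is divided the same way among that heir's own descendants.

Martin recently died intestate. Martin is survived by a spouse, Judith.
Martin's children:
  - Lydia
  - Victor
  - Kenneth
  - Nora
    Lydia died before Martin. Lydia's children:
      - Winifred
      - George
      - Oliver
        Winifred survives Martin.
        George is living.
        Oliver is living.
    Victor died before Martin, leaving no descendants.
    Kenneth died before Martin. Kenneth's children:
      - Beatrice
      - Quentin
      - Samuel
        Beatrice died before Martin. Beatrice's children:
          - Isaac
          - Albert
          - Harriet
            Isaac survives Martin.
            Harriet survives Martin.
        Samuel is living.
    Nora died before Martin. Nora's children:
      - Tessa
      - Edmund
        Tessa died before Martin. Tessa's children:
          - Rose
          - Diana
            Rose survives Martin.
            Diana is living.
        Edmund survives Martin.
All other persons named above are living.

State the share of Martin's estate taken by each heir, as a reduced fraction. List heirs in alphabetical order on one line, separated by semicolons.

Albert 1/54; Diana 1/24; Edmund 1/12; George 1/18; Harriet 1/54; Isaac 1/54; Judith 1/2; Oliver 1/18; Quentin 1/18; Rose 1/24; Samuel 1/18; Winifred 1/18

Judith, as surviving spouse, takes 1/2.
The remaining 1/2 passes to Martin's descendants per stirpes.
Victor left no surviving issue, so that branch lapses and is disregarded.
The 1/2 is divided into 3 equal shares of 1/6 among Lydia, Kenneth, Nora.
Lydia predeceased; the 1/6 allotted to Lydia's branch passes to Lydia's issue by representation.
The 1/6 is divided into 3 equal shares of 1/18 among Winifred, George, Oliver.
Winifred is living and takes 1/18.
George is living and takes 1/18.
Oliver is living and takes 1/18.
Kenneth predeceased; the 1/6 allotted to Kenneth's branch passes to Kenneth's issue by representation.
The 1/6 is divided into 3 equal shares of 1/18 among Beatrice, Quentin, Samuel.
Beatrice predeceased; the 1/18 allotted to Beatrice's branch passes to Beatrice's issue by representation.
The 1/18 is divided into 3 equal shares of 1/54 among Isaac, Albert, Harriet.
Isaac is living and takes 1/54.
Albert is living and takes 1/54.
Harriet is living and takes 1/54.
Quentin is living and takes 1/18.
Samuel is living and takes 1/18.
Nora predeceased; the 1/6 allotted to Nora's branch passes to Nora's issue by representation.
The 1/6 is divided into 2 equal shares of 1/12 among Tessa, Edmund.
Tessa predeceased; the 1/12 allotted to Tessa's branch passes to Tessa's issue by representation.
The 1/12 is divided into 2 equal shares of 1/24 among Rose, Diana.
Rose is living and takes 1/24.
Diana is living and takes 1/24.
Edmund is living and takes 1/12.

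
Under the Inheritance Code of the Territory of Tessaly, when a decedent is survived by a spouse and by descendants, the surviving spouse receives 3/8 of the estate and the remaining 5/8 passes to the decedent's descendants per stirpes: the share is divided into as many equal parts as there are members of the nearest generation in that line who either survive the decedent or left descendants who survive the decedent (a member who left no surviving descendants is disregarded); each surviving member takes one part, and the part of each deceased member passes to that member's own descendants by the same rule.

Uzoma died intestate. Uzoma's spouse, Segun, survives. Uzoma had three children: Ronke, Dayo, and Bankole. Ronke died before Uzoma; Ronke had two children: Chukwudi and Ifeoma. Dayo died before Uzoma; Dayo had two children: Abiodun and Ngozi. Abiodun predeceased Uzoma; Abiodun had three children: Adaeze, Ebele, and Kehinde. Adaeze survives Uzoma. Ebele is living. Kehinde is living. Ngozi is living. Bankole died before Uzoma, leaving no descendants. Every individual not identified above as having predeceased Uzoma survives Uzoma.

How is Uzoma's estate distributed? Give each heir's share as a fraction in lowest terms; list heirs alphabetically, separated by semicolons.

Adaeze 5/96; Chukwudi 5/32; Ebele 5/96; Ifeoma 5/32; Kehinde 5/96; Ngozi 5/32; Segun 3/8

Segun, as surviving spouse, takes 3/8.
The remaining 5/8 passes to Uzoma's descendants per stirpes.
Bankole left no surviving issue, so that branch lapses and is disregarded.
The 5/8 is divided into 2 equal shares of 5/16 among Ronke, Dayo.
Ronke predeceased; the 5/16 allotted to Ronke's branch passes to Ronke's issue by representation.
The 5/16 is divided into 2 equal shares of 5/32 among Chukwudi, Ifeoma.
Chukwudi is living and takes 5/32.
Ifeoma is living and takes 5/32.
Dayo predeceased; the 5/16 allotted to Dayo's branch passes to Dayo's issue by representation.
The 5/16 is divided into 2 equal shares of 5/32 among Abiodun, Ngozi.
Abiodun predeceased; the 5/32 allotted to Abiodun's branch passes to Abiodun's issue by representation.
The 5/32 is divided into 3 equal shares of 5/96 among Adaeze, Ebele, Kehinde.
Adaeze is living and takes 5/96.
Ebele is living and takes 5/96.
Kehinde is living and takes 5/96.
Ngozi is living and takes 5/32.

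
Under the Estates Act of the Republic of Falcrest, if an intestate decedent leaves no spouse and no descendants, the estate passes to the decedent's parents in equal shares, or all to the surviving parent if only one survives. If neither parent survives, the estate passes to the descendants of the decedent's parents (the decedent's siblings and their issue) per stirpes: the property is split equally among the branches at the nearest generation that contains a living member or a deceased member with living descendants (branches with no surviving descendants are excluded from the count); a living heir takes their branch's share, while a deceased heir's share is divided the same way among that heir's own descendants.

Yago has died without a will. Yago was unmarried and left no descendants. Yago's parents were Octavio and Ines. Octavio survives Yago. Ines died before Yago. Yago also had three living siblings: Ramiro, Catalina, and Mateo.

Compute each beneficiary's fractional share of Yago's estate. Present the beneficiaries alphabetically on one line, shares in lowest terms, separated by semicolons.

Only one parent, Octavio, survives, so Octavio takes the entire estate. The siblings take nothing because a surviving parent has priority.

Octavio 1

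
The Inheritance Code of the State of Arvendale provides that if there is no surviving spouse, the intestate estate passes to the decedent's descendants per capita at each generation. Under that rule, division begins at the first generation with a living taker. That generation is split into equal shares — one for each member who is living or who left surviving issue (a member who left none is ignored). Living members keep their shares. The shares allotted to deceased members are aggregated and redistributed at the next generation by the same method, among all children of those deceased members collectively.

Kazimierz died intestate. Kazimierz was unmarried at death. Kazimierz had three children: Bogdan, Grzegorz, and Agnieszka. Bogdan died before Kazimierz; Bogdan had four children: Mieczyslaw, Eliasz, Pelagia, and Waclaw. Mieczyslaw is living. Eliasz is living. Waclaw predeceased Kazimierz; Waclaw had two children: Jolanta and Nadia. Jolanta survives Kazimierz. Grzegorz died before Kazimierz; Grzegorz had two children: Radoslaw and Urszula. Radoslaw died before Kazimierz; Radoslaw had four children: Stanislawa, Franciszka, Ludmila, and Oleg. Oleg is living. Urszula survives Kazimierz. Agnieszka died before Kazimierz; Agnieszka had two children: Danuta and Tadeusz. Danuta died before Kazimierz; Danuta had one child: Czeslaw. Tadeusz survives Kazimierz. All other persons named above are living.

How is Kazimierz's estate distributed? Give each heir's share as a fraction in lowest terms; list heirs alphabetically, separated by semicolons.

Czeslaw 3/56; Eliasz 1/8; Franciszka 3/56; Jolanta 3/56; Ludmila 3/56; Mieczyslaw 1/8; Nadia 3/56; Oleg 3/56; Pelagia 1/8; Stanislawa 3/56; Tadeusz 1/8; Urszula 1/8

There is no surviving spouse, so the entire estate passes to Kazimierz's descendants per capita at each generation.
No one at generation 1 (Bogdan, Grzegorz, Agnieszka) is living; moving to the next generation.
At generation 2 (Mieczyslaw, Eliasz, Pelagia, Waclaw, Radoslaw, Urszula, Danuta, Tadeusz) there are 8 shares of (1)/8 = 1/8 each.
Living: Mieczyslaw, Eliasz, Pelagia, Urszula, and Tadeusz — each takes 1/8.
Deceased: Waclaw, Radoslaw, and Danuta. Their combined 3/8 is pooled and carried to generation 3.
At generation 3 (Jolanta, Nadia, Stanislawa, Franciszka, Ludmila, Oleg, Czeslaw) there are 7 shares of (3/8)/7 = 3/56 each.
Living: Jolanta, Nadia, Stanislawa, Franciszka, Ludmila, Oleg, and Czeslaw — each takes 3/56.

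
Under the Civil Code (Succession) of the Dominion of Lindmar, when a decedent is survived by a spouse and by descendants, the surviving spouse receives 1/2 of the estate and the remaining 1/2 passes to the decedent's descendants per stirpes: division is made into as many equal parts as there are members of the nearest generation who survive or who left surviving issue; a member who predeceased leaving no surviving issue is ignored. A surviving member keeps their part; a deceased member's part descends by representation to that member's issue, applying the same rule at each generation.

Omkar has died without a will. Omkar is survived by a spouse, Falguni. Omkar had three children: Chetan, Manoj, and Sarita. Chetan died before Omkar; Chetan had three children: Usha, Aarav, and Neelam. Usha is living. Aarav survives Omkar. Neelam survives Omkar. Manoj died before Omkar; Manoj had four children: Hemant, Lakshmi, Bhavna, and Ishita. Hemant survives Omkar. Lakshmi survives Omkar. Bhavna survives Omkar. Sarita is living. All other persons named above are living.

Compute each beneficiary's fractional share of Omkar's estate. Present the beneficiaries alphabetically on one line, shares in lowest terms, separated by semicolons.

Aarav 1/18; Bhavna 1/24; Falguni 1/2; Hemant 1/24; Ishita 1/24; Lakshmi 1/24; Neelam 1/18; Sarita 1/6; Usha 1/18

Falguni, as surviving spouse, takes 1/2.
The remaining 1/2 passes to Omkar's descendants per stirpes.
The 1/2 is divided into 3 equal shares of 1/6 among Chetan, Manoj, Sarita.
Chetan predeceased; the 1/6 allotted to Chetan's branch passes to Chetan's issue by representation.
The 1/6 is divided into 3 equal shares of 1/18 among Usha, Aarav, Neelam.
Usha is living and takes 1/18.
Aarav is living and takes 1/18.
Neelam is living and takes 1/18.
Manoj predeceased; the 1/6 allotted to Manoj's branch passes to Manoj's issue by representation.
The 1/6 is divided into 4 equal shares of 1/24 among Hemant, Lakshmi, Bhavna, Ishita.
Hemant is living and takes 1/24.
Lakshmi is living and takes 1/24.
Bhavna is living and takes 1/24.
Ishita is living and takes 1/24.
Sarita is living and takes 1/6.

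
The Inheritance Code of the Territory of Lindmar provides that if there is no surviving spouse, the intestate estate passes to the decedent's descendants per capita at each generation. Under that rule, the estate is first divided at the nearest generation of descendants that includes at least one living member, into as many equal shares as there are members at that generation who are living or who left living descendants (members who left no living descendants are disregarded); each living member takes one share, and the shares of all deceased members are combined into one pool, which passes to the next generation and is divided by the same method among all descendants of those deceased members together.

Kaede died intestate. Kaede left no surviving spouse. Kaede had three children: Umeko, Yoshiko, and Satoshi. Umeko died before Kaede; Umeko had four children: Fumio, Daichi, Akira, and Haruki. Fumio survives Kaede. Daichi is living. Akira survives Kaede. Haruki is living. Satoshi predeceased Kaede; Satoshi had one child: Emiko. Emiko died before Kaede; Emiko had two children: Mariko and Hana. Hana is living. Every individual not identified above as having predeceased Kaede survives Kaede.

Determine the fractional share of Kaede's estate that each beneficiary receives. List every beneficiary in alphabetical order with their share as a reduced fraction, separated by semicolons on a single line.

Akira 2/15; Daichi 2/15; Fumio 2/15; Hana 1/15; Haruki 2/15; Mariko 1/15; Yoshiko 1/3

There is no surviving spouse, so the entire estate passes to Kaede's descendants per capita at each generation.
At generation 1 (Umeko, Yoshiko, Satoshi) there are 3 shares of (1)/3 = 1/3 each.
Living: Yoshiko — each takes 1/3.
Deceased: Umeko and Satoshi. Their combined 2/3 is pooled and carried to generation 2.
At generation 2 (Fumio, Daichi, Akira, Haruki, Emiko) there are 5 shares of (2/3)/5 = 2/15 each.
Living: Fumio, Daichi, Akira, and Haruki — each takes 2/15.
Deceased: Emiko. That 2/15 share is carried to generation 3.
At generation 3 (Mariko, Hana) there are 2 shares of (2/15)/2 = 1/15 each.
Living: Mariko and Hana — each takes 1/15.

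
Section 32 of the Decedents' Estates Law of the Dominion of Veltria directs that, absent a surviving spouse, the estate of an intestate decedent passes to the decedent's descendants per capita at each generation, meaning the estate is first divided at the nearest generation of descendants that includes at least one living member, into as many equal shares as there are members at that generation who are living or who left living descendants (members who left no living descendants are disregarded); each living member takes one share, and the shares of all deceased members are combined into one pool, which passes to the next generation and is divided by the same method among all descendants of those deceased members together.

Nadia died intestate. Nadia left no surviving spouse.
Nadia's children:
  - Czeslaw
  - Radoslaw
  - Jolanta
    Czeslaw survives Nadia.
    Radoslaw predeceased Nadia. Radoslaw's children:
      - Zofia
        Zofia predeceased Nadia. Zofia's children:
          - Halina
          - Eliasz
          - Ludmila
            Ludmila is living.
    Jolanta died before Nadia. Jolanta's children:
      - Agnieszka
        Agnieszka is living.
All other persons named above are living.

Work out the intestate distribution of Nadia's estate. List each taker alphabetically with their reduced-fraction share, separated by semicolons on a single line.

Agnieszka 1/3; Czeslaw 1/3; Eliasz 1/9; Halina 1/9; Ludmila 1/9

There is no surviving spouse, so the entire estate passes to Nadia's descendants per capita at each generation.
At generation 1 (Czeslaw, Radoslaw, Jolanta) there are 3 shares of (1)/3 = 1/3 each.
Living: Czeslaw — each takes 1/3.
Deceased: Radoslaw and Jolanta. Their combined 2/3 is pooled and carried to generation 2.
At generation 2 (Zofia, Agnieszka) there are 2 shares of (2/3)/2 = 1/3 each.
Living: Agnieszka — each takes 1/3.
Deceased: Zofia. That 1/3 share is carried to generation 3.
At generation 3 (Halina, Eliasz, Ludmila) there are 3 shares of (1/3)/3 = 1/9 each.
Living: Halina, Eliasz, and Ludmila — each takes 1/9.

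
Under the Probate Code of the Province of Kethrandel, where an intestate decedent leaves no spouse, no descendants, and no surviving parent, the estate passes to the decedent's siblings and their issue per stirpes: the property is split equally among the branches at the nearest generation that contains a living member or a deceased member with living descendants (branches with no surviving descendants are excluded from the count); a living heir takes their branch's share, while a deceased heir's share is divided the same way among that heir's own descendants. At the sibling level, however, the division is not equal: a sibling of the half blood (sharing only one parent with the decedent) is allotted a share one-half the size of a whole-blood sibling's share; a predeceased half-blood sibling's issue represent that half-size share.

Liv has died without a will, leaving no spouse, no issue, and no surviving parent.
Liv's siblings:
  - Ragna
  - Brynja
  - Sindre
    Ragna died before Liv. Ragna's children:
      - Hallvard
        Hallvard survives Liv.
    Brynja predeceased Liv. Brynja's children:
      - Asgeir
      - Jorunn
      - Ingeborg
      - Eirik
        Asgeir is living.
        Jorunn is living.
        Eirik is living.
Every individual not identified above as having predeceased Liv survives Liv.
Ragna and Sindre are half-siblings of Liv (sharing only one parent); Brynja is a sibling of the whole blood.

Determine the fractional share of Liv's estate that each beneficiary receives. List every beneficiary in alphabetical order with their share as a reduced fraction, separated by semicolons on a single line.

No spouse, descendants, or parent survives, so the estate passes to Liv's siblings per stirpes.
Half-blood siblings count for one-half the weight of whole-blood siblings at the initial division.
Dividing 1 in proportion to weights (total weight 2): Ragna (weight 1/2) → 1/4; Brynja (weight 1) → 1/2; Sindre (weight 1/2) → 1/4.
Ragna predeceased; the 1/4 allotted to Ragna's branch passes to Ragna's issue by representation.
Hallvard is the sole taker at this level and receives the full 1/4.
Brynja predeceased; the 1/2 allotted to Brynja's branch passes to Brynja's issue by representation.
The 1/2 is divided into 4 equal shares of 1/8 among Asgeir, Jorunn, Ingeborg, Eirik.
Asgeir is living and takes 1/8.
Jorunn is living and takes 1/8.
Ingeborg is living and takes 1/8.
Eirik is living and takes 1/8.
Sindre is living and takes 1/4.

Asgeir 1/8; Eirik 1/8; Hallvard 1/4; Ingeborg 1/8; Jorunn 1/8; Sindre 1/4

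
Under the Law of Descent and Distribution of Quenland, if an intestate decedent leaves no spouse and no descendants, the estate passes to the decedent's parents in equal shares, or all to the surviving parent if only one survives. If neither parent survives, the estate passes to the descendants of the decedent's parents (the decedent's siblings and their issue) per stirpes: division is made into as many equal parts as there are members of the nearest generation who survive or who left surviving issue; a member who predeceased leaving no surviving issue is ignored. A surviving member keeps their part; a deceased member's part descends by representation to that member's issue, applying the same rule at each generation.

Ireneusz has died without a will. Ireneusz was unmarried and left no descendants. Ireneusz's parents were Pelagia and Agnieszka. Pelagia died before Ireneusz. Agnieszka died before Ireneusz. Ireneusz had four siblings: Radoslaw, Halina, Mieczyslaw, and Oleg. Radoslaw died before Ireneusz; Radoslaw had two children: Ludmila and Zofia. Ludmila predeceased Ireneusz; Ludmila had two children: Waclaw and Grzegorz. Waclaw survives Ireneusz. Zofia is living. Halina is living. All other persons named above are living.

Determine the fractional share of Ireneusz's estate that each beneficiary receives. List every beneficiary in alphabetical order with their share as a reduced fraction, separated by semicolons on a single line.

Neither parent survives and there are no descendants, so the estate passes to Ireneusz's siblings and their issue per stirpes.
The estate is divided into 4 equal shares of 1/4 among Radoslaw, Halina, Mieczyslaw, Oleg.
Radoslaw predeceased; the 1/4 allotted to Radoslaw's branch passes to Radoslaw's issue by representation.
The 1/4 is divided into 2 equal shares of 1/8 among Ludmila, Zofia.
Ludmila predeceased; the 1/8 allotted to Ludmila's branch passes to Ludmila's issue by representation.
The 1/8 is divided into 2 equal shares of 1/16 among Waclaw, Grzegorz.
Waclaw is living and takes 1/16.
Grzegorz is living and takes 1/16.
Zofia is living and takes 1/8.
Halina is living and takes 1/4.
Mieczyslaw is living and takes 1/4.
Oleg is living and takes 1/4.

Grzegorz 1/16; Halina 1/4; Mieczyslaw 1/4; Oleg 1/4; Waclaw 1/16; Zofia 1/8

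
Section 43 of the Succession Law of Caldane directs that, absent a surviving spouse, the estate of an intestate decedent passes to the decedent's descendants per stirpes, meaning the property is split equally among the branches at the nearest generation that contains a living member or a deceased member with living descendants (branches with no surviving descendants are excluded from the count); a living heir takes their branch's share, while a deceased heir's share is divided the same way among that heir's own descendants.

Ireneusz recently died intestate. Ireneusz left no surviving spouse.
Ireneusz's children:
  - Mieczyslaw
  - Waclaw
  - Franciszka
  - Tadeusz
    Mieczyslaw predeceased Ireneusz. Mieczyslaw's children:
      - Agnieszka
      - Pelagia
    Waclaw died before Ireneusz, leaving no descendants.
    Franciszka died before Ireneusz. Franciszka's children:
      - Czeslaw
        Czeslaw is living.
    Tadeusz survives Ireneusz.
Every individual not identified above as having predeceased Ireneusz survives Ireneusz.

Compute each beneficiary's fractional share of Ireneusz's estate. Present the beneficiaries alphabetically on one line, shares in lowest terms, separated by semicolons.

There is no surviving spouse, so the entire estate passes to Ireneusz's descendants per stirpes.
Waclaw left no surviving issue, so that branch lapses and is disregarded.
The estate is divided into 3 equal shares of 1/3 among Mieczyslaw, Franciszka, Tadeusz.
Mieczyslaw predeceased; the 1/3 allotted to Mieczyslaw's branch passes to Mieczyslaw's issue by representation.
The 1/3 is divided into 2 equal shares of 1/6 among Agnieszka, Pelagia.
Agnieszka is living and takes 1/6.
Pelagia is living and takes 1/6.
Franciszka predeceased; the 1/3 allotted to Franciszka's branch passes to Franciszka's issue by representation.
Czeslaw is the sole taker at this level and receives the full 1/3.
Tadeusz is living and takes 1/3.

Agnieszka 1/6; Czeslaw 1/3; Pelagia 1/6; Tadeusz 1/3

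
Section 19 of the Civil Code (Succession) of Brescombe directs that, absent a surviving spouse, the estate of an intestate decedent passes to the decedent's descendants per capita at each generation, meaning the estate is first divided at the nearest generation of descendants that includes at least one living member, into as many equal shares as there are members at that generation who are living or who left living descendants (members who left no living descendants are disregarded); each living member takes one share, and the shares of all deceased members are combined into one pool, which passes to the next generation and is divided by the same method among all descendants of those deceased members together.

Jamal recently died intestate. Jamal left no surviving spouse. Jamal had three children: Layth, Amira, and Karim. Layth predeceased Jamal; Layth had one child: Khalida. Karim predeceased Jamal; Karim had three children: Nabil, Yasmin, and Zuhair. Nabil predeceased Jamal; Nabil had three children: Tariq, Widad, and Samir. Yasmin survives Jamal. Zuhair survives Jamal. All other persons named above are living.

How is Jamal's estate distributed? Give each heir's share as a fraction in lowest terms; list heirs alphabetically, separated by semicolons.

There is no surviving spouse, so the entire estate passes to Jamal's descendants per capita at each generation.
At generation 1 (Layth, Amira, Karim) there are 3 shares of (1)/3 = 1/3 each.
Living: Amira — each takes 1/3.
Deceased: Layth and Karim. Their combined 2/3 is pooled and carried to generation 2.
At generation 2 (Khalida, Nabil, Yasmin, Zuhair) there are 4 shares of (2/3)/4 = 1/6 each.
Living: Khalida, Yasmin, and Zuhair — each takes 1/6.
Deceased: Nabil. That 1/6 share is carried to generation 3.
At generation 3 (Tariq, Widad, Samir) there are 3 shares of (1/6)/3 = 1/18 each.
Living: Tariq, Widad, and Samir — each takes 1/18.

Amira 1/3; Khalida 1/6; Samir 1/18; Tariq 1/18; Widad 1/18; Yasmin 1/6; Zuhair 1/6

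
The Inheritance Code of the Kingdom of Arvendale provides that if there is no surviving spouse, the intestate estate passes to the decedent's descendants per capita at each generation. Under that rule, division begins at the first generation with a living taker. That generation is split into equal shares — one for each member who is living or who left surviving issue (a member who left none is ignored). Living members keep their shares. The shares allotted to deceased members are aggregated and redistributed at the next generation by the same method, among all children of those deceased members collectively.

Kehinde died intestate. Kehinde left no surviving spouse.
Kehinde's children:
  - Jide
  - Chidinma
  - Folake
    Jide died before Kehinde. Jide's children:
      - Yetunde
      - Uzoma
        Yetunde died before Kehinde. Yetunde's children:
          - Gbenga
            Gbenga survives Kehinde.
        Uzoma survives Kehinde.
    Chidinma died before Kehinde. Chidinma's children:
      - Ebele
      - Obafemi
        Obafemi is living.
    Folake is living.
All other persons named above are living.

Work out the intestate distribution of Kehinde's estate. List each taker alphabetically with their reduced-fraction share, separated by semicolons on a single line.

Ebele 1/6; Folake 1/3; Gbenga 1/6; Obafemi 1/6; Uzoma 1/6

There is no surviving spouse, so the entire estate passes to Kehinde's descendants per capita at each generation.
At generation 1 (Jide, Chidinma, Folake) there are 3 shares of (1)/3 = 1/3 each.
Living: Folake — each takes 1/3.
Deceased: Jide and Chidinma. Their combined 2/3 is pooled and carried to generation 2.
At generation 2 (Yetunde, Uzoma, Ebele, Obafemi) there are 4 shares of (2/3)/4 = 1/6 each.
Living: Uzoma, Ebele, and Obafemi — each takes 1/6.
Deceased: Yetunde. That 1/6 share is carried to generation 3.
At generation 3 (Gbenga) there are 1 shares of (1/6)/1 = 1/6 each.
Living: Gbenga — each takes 1/6.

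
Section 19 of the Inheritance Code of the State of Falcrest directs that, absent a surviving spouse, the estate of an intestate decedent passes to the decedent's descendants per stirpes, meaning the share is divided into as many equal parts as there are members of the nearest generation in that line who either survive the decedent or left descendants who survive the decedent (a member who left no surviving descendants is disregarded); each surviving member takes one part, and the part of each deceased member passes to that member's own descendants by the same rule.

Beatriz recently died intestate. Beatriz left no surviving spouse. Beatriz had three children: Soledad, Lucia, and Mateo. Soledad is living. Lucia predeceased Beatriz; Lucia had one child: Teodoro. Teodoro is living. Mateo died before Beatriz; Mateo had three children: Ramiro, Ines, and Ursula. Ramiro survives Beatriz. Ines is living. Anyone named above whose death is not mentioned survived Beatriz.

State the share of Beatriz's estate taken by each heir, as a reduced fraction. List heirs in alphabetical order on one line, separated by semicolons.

There is no surviving spouse, so the entire estate passes to Beatriz's descendants per stirpes.
The estate is divided into 3 equal shares of 1/3 among Soledad, Lucia, Mateo.
Soledad is living and takes 1/3.
Lucia predeceased; the 1/3 allotted to Lucia's branch passes to Lucia's issue by representation.
Teodoro is the sole taker at this level and receives the full 1/3.
Mateo predeceased; the 1/3 allotted to Mateo's branch passes to Mateo's issue by representation.
The 1/3 is divided into 3 equal shares of 1/9 among Ramiro, Ines, Ursula.
Ramiro is living and takes 1/9.
Ines is living and takes 1/9.
Ursula is living and takes 1/9.

Ines 1/9; Ramiro 1/9; Soledad 1/3; Teodoro 1/3; Ursula 1/9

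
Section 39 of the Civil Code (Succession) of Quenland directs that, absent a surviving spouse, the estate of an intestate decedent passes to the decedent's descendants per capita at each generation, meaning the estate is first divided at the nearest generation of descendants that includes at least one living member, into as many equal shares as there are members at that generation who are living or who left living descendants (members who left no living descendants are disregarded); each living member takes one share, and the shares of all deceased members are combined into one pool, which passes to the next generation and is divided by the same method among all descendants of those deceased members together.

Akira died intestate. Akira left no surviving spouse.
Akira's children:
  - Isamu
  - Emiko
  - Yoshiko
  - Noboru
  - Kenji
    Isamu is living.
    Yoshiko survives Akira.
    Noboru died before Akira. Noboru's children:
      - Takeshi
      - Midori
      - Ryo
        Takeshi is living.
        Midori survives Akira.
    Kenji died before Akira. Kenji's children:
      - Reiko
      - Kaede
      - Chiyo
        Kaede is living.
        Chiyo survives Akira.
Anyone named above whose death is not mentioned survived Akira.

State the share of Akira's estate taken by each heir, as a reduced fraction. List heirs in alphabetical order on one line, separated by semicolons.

Chiyo 1/15; Emiko 1/5; Isamu 1/5; Kaede 1/15; Midori 1/15; Reiko 1/15; Ryo 1/15; Takeshi 1/15; Yoshiko 1/5

There is no surviving spouse, so the entire estate passes to Akira's descendants per capita at each generation.
At generation 1 (Isamu, Emiko, Yoshiko, Noboru, Kenji) there are 5 shares of (1)/5 = 1/5 each.
Living: Isamu, Emiko, and Yoshiko — each takes 1/5.
Deceased: Noboru and Kenji. Their combined 2/5 is pooled and carried to generation 2.
At generation 2 (Takeshi, Midori, Ryo, Reiko, Kaede, Chiyo) there are 6 shares of (2/5)/6 = 1/15 each.
Living: Takeshi, Midori, Ryo, Reiko, Kaede, and Chiyo — each takes 1/15.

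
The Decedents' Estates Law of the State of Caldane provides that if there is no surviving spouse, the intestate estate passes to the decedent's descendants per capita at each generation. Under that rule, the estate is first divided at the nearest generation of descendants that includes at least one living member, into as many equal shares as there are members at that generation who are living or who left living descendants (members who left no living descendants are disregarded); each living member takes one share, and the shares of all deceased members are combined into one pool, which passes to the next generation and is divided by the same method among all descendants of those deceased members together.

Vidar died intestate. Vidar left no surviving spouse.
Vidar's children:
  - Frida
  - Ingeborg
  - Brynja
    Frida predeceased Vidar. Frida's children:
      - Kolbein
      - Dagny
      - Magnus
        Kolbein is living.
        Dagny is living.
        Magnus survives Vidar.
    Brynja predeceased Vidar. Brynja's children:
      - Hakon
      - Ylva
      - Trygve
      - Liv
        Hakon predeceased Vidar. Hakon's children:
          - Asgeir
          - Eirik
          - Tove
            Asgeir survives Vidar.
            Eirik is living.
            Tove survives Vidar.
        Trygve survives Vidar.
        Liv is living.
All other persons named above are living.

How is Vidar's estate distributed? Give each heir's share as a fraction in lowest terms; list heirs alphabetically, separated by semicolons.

There is no surviving spouse, so the entire estate passes to Vidar's descendants per capita at each generation.
At generation 1 (Frida, Ingeborg, Brynja) there are 3 shares of (1)/3 = 1/3 each.
Living: Ingeborg — each takes 1/3.
Deceased: Frida and Brynja. Their combined 2/3 is pooled and carried to generation 2.
At generation 2 (Kolbein, Dagny, Magnus, Hakon, Ylva, Trygve, Liv) there are 7 shares of (2/3)/7 = 2/21 each.
Living: Kolbein, Dagny, Magnus, Ylva, Trygve, and Liv — each takes 2/21.
Deceased: Hakon. That 2/21 share is carried to generation 3.
At generation 3 (Asgeir, Eirik, Tove) there are 3 shares of (2/21)/3 = 2/63 each.
Living: Asgeir, Eirik, and Tove — each takes 2/63.

Asgeir 2/63; Dagny 2/21; Eirik 2/63; Ingeborg 1/3; Kolbein 2/21; Liv 2/21; Magnus 2/21; Tove 2/63; Trygve 2/21; Ylva 2/21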